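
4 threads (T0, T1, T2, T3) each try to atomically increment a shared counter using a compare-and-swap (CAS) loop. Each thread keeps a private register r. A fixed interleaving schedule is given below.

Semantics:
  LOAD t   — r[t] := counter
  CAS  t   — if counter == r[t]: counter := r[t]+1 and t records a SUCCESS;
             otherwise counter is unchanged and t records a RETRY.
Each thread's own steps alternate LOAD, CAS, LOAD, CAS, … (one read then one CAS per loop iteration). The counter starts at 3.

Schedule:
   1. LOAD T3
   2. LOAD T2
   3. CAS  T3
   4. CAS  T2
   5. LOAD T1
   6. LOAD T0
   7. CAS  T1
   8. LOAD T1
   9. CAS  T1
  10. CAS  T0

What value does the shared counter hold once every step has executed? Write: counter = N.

counter = 6

[1] T3.load  rd  (counter 3, T3.r 3)
[2] T2.load  rd  (counter 3, T2.r 3)
[3] T3.cas  hit  (counter 4, T3.r 3)
[4] T2.cas  miss  (counter 4, T2.r 3)
[5] T1.load  rd  (counter 4, T1.r 4)
[6] T0.load  rd  (counter 4, T0.r 4)
[7] T1.cas  hit  (counter 5, T1.r 4)
[8] T1.load  rd  (counter 5, T1.r 5)
[9] T1.cas  hit  (counter 6, T1.r 5)
[10] T0.cas  miss  (counter 6, T0.r 4)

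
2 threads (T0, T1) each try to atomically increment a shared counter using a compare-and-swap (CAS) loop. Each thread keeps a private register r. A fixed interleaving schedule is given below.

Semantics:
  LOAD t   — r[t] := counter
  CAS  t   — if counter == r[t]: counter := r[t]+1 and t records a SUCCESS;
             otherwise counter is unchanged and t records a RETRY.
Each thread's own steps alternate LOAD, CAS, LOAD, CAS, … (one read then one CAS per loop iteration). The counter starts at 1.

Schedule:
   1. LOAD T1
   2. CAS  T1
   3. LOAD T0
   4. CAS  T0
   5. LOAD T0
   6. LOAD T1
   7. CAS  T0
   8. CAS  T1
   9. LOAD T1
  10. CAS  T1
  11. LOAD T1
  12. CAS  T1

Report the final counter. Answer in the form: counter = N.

   1) LOAD T1:  M=1  r_T1=1
   2) CAS  T1:  M=2  r_T1=1 ✓
   3) LOAD T0:  M=2  r_T0=2
   4) CAS  T0:  M=3  r_T0=2 ✓
   5) LOAD T0:  M=3  r_T0=3
   6) LOAD T1:  M=3  r_T1=3
   7) CAS  T0:  M=4  r_T0=3 ✓
   8) CAS  T1:  M=4  r_T1=3 ✗
   9) LOAD T1:  M=4  r_T1=4
  10) CAS  T1:  M=5  r_T1=4 ✓
  11) LOAD T1:  M=5  r_T1=5
  12) CAS  T1:  M=6  r_T1=5 ✓

counter = 6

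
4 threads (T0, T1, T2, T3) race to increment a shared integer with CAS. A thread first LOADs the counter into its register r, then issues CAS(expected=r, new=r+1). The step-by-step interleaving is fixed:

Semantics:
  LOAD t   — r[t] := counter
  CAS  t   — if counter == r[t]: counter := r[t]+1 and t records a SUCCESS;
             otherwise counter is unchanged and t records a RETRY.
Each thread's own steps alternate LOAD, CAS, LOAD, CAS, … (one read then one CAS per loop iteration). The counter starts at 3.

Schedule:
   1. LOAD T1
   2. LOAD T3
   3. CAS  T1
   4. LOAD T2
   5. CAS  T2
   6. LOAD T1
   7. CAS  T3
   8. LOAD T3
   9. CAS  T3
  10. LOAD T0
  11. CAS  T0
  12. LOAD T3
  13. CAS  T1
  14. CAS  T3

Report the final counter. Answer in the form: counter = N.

#1 T1 reads 3
#2 T3 reads 3
#3 T1 CAS(3→4) writes; counter now 4
#4 T2 reads 4
#5 T2 CAS(4→5) writes; counter now 5
#6 T1 reads 5
#7 T3 CAS(3→4) fails; counter now 5
#8 T3 reads 5
#9 T3 CAS(5→6) writes; counter now 6
#10 T0 reads 6
#11 T0 CAS(6→7) writes; counter now 7
#12 T3 reads 7
#13 T1 CAS(5→6) fails; counter now 7
#14 T3 CAS(7→8) writes; counter now 8

counter = 8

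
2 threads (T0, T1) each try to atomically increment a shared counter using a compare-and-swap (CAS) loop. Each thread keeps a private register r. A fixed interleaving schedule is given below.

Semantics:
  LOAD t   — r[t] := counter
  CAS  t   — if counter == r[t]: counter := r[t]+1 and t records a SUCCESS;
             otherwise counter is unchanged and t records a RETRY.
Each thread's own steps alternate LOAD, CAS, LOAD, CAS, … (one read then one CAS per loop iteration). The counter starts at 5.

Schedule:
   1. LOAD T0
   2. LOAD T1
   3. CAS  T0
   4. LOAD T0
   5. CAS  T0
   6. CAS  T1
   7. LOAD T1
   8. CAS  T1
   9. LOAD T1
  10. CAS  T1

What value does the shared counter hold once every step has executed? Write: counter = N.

T0 LOAD — after: cnt=5, r=5 — load
T1 LOAD — after: cnt=5, r=5 — load
T0 CAS — after: cnt=6, r=5 — ok
T0 LOAD — after: cnt=6, r=6 — load
T0 CAS — after: cnt=7, r=6 — ok
T1 CAS — after: cnt=7, r=5 — retry
T1 LOAD — after: cnt=7, r=7 — load
T1 CAS — after: cnt=8, r=7 — ok
T1 LOAD — after: cnt=8, r=8 — load
T1 CAS — after: cnt=9, r=8 — ok

counter = 9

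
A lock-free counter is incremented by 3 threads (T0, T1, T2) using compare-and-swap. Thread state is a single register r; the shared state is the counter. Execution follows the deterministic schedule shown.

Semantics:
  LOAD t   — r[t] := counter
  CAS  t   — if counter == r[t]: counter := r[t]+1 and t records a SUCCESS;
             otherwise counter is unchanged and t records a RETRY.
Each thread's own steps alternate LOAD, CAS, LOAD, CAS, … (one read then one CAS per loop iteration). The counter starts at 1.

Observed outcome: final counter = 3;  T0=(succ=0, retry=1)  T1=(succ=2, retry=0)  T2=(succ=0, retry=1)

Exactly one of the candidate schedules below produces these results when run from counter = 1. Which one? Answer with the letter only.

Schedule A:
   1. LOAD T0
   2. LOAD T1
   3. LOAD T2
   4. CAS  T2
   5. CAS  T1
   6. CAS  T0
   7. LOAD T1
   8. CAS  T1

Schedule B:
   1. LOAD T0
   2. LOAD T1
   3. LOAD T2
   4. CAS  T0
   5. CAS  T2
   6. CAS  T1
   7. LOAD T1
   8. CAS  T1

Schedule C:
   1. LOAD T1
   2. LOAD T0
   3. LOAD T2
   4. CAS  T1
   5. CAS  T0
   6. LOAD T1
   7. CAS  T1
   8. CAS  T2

C

Run C:
T1 LOAD — after: cnt=1, r=1 — load
T0 LOAD — after: cnt=1, r=1 — load
T2 LOAD — after: cnt=1, r=1 — load
T1 CAS — after: cnt=2, r=1 — ok
T0 CAS — after: cnt=2, r=1 — retry
T1 LOAD — after: cnt=2, r=2 — load
T1 CAS — after: cnt=3, r=2 — ok
T2 CAS — after: cnt=3, r=1 — retry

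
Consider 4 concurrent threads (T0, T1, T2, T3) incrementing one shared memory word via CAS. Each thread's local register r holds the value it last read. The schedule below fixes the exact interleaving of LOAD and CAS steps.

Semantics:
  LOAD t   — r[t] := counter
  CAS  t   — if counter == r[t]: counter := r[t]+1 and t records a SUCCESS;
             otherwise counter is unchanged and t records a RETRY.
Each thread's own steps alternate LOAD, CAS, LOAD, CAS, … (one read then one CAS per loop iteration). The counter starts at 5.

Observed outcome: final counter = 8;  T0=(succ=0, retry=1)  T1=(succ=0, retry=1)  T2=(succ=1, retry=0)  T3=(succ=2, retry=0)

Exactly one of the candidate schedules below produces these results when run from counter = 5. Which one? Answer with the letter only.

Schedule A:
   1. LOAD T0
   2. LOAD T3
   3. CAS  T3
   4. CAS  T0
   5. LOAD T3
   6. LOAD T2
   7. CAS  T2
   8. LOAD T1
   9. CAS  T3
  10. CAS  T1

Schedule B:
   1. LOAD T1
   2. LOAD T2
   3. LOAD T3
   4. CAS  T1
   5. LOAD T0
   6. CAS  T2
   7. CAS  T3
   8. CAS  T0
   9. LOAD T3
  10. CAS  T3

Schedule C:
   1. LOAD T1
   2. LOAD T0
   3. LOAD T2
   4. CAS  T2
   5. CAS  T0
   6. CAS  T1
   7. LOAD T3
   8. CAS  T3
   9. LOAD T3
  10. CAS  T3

C

Run C:
[1] T1.load  rd  (counter 5, T1.r 5)
[2] T0.load  rd  (counter 5, T0.r 5)
[3] T2.load  rd  (counter 5, T2.r 5)
[4] T2.cas  hit  (counter 6, T2.r 5)
[5] T0.cas  miss  (counter 6, T0.r 5)
[6] T1.cas  miss  (counter 6, T1.r 5)
[7] T3.load  rd  (counter 6, T3.r 6)
[8] T3.cas  hit  (counter 7, T3.r 6)
[9] T3.load  rd  (counter 7, T3.r 7)
[10] T3.cas  hit  (counter 8, T3.r 7)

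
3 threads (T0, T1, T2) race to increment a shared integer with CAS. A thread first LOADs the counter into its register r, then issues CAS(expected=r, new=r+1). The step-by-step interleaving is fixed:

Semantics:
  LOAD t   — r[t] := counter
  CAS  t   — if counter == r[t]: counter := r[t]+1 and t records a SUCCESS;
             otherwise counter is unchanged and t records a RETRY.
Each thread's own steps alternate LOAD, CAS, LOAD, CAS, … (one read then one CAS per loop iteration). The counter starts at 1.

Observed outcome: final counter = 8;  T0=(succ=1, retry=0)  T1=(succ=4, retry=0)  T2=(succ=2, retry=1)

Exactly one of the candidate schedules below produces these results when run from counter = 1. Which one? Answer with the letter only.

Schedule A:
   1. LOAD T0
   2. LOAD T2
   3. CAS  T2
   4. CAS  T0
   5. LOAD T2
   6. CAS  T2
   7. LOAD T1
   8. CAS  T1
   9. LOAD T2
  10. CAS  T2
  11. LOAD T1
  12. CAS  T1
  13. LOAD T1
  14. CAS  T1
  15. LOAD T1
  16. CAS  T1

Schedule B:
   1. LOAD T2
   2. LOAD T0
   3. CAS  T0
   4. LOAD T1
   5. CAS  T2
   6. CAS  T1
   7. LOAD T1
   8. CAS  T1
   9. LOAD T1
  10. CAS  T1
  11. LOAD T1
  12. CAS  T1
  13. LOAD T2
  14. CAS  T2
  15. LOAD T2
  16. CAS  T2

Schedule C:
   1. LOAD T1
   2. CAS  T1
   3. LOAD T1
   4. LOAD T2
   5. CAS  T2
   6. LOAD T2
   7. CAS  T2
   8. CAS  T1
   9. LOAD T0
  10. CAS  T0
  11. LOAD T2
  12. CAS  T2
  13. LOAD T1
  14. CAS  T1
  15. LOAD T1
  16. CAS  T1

B

Simulating candidate B:
[1] T2.load  rd  (counter 1, T2.r 1)
[2] T0.load  rd  (counter 1, T0.r 1)
[3] T0.cas  hit  (counter 2, T0.r 1)
[4] T1.load  rd  (counter 2, T1.r 2)
[5] T2.cas  miss  (counter 2, T2.r 1)
[6] T1.cas  hit  (counter 3, T1.r 2)
[7] T1.load  rd  (counter 3, T1.r 3)
[8] T1.cas  hit  (counter 4, T1.r 3)
[9] T1.load  rd  (counter 4, T1.r 4)
[10] T1.cas  hit  (counter 5, T1.r 4)
[11] T1.load  rd  (counter 5, T1.r 5)
[12] T1.cas  hit  (counter 6, T1.r 5)
[13] T2.load  rd  (counter 6, T2.r 6)
[14] T2.cas  hit  (counter 7, T2.r 6)
[15] T2.load  rd  (counter 7, T2.r 7)
[16] T2.cas  hit  (counter 8, T2.r 7)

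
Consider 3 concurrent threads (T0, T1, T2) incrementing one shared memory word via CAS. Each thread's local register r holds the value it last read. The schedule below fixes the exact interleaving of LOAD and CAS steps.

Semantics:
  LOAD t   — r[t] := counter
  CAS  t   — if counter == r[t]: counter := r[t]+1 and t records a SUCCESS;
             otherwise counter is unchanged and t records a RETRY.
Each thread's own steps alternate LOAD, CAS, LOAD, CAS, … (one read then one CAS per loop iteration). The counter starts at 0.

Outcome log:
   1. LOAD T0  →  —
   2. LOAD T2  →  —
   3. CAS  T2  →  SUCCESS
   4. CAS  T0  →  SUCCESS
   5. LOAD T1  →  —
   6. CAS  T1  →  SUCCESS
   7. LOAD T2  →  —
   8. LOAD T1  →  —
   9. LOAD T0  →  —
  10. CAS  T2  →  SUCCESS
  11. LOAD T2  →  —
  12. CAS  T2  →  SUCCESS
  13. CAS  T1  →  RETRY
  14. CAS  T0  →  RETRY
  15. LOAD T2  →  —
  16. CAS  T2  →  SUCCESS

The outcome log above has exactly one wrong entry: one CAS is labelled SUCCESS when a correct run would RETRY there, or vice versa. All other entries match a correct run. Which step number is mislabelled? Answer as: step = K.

step = 4

Correct run:
   1) LOAD T0:  M=0  r_T0=0
   2) LOAD T2:  M=0  r_T2=0
   3) CAS  T2:  M=1  r_T2=0 ✓
   4) CAS  T0:  M=1  r_T0=0 ✗
   5) LOAD T1:  M=1  r_T1=1
   6) CAS  T1:  M=2  r_T1=1 ✓
   7) LOAD T2:  M=2  r_T2=2
   8) LOAD T1:  M=2  r_T1=2
   9) LOAD T0:  M=2  r_T0=2
  10) CAS  T2:  M=3  r_T2=2 ✓
  11) LOAD T2:  M=3  r_T2=3
  12) CAS  T2:  M=4  r_T2=3 ✓
  13) CAS  T1:  M=4  r_T1=2 ✗
  14) CAS  T0:  M=4  r_T0=2 ✗
  15) LOAD T2:  M=4  r_T2=4
  16) CAS  T2:  M=5  r_T2=4 ✓
Flip is step 4.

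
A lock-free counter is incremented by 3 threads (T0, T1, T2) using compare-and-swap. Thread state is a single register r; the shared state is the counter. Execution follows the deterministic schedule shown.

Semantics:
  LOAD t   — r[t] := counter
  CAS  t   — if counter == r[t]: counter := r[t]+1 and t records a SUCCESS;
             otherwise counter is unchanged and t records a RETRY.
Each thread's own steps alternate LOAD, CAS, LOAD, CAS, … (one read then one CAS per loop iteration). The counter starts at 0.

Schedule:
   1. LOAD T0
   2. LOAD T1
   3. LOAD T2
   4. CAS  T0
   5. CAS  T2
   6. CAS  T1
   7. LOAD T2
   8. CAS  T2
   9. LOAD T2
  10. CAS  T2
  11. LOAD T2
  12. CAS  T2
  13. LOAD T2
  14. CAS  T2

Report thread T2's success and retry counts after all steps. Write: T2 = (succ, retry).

   1) LOAD T0:  M=0  r_T0=0
   2) LOAD T1:  M=0  r_T1=0
   3) LOAD T2:  M=0  r_T2=0
   4) CAS  T0:  M=1  r_T0=0 ✓
   5) CAS  T2:  M=1  r_T2=0 ✗
   6) CAS  T1:  M=1  r_T1=0 ✗
   7) LOAD T2:  M=1  r_T2=1
   8) CAS  T2:  M=2  r_T2=1 ✓
   9) LOAD T2:  M=2  r_T2=2
  10) CAS  T2:  M=3  r_T2=2 ✓
  11) LOAD T2:  M=3  r_T2=3
  12) CAS  T2:  M=4  r_T2=3 ✓
  13) LOAD T2:  M=4  r_T2=4
  14) CAS  T2:  M=5  r_T2=4 ✓

T2 = (4, 1)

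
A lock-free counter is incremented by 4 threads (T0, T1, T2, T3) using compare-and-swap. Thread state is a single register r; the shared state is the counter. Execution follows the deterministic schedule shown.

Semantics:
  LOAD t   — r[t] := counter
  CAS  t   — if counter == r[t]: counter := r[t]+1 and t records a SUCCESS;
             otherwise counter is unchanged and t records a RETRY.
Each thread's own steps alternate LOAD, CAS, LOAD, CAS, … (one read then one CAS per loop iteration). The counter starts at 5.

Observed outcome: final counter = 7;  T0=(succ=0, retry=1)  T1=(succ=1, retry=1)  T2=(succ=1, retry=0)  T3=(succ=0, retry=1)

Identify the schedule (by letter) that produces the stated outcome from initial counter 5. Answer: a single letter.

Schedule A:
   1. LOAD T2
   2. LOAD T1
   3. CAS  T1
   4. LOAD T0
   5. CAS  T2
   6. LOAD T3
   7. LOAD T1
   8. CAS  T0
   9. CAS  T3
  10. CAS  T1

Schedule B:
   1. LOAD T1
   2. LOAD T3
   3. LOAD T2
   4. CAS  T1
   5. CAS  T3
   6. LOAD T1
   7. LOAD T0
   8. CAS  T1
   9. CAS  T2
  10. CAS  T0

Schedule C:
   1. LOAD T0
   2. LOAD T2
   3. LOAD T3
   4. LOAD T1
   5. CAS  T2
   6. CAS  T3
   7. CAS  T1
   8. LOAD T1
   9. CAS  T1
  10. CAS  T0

C

Simulating candidate C:
step 1: T0 LOAD ⇒ load; ctr=5 reg=5
step 2: T2 LOAD ⇒ load; ctr=5 reg=5
step 3: T3 LOAD ⇒ load; ctr=5 reg=5
step 4: T1 LOAD ⇒ load; ctr=5 reg=5
step 5: T2 CAS ⇒ ok; ctr=6 reg=5
step 6: T3 CAS ⇒ retry; ctr=6 reg=5
step 7: T1 CAS ⇒ retry; ctr=6 reg=5
step 8: T1 LOAD ⇒ load; ctr=6 reg=6
step 9: T1 CAS ⇒ ok; ctr=7 reg=6
step 10: T0 CAS ⇒ retry; ctr=7 reg=5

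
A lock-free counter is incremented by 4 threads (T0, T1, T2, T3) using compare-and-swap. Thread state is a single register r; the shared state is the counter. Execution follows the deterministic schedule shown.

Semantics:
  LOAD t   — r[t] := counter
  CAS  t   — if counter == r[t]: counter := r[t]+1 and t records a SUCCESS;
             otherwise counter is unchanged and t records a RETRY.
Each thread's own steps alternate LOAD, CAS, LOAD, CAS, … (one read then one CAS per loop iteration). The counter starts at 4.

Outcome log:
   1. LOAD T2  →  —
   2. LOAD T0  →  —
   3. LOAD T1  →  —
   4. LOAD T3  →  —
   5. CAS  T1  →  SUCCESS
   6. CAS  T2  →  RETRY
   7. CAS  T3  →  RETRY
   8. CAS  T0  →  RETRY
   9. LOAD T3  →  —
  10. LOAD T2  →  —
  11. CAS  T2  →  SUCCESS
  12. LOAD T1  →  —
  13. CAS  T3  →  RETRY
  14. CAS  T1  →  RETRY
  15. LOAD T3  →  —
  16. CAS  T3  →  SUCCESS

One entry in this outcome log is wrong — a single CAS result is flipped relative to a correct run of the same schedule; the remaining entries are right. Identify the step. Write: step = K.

Correct run:
step 1: T2 LOAD ⇒ load; ctr=4 reg=4
step 2: T0 LOAD ⇒ load; ctr=4 reg=4
step 3: T1 LOAD ⇒ load; ctr=4 reg=4
step 4: T3 LOAD ⇒ load; ctr=4 reg=4
step 5: T1 CAS ⇒ ok; ctr=5 reg=4
step 6: T2 CAS ⇒ retry; ctr=5 reg=4
step 7: T3 CAS ⇒ retry; ctr=5 reg=4
step 8: T0 CAS ⇒ retry; ctr=5 reg=4
step 9: T3 LOAD ⇒ load; ctr=5 reg=5
step 10: T2 LOAD ⇒ load; ctr=5 reg=5
step 11: T2 CAS ⇒ ok; ctr=6 reg=5
step 12: T1 LOAD ⇒ load; ctr=6 reg=6
step 13: T3 CAS ⇒ retry; ctr=6 reg=5
step 14: T1 CAS ⇒ ok; ctr=7 reg=6
step 15: T3 LOAD ⇒ load; ctr=7 reg=7
step 16: T3 CAS ⇒ ok; ctr=8 reg=7
Flip is step 14.

step = 14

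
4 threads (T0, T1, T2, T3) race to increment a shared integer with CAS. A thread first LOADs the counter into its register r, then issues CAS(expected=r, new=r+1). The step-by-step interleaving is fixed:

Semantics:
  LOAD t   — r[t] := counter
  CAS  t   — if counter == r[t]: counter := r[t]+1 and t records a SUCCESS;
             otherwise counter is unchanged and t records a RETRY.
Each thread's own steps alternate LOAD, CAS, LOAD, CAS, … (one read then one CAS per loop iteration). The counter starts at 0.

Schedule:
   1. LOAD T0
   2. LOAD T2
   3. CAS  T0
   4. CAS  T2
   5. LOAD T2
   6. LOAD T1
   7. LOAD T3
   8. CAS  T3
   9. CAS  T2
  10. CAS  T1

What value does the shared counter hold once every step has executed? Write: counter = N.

   1) LOAD T0:  M=0  r_T0=0
   2) LOAD T2:  M=0  r_T2=0
   3) CAS  T0:  M=1  r_T0=0 ✓
   4) CAS  T2:  M=1  r_T2=0 ✗
   5) LOAD T2:  M=1  r_T2=1
   6) LOAD T1:  M=1  r_T1=1
   7) LOAD T3:  M=1  r_T3=1
   8) CAS  T3:  M=2  r_T3=1 ✓
   9) CAS  T2:  M=2  r_T2=1 ✗
  10) CAS  T1:  M=2  r_T1=1 ✗

counter = 2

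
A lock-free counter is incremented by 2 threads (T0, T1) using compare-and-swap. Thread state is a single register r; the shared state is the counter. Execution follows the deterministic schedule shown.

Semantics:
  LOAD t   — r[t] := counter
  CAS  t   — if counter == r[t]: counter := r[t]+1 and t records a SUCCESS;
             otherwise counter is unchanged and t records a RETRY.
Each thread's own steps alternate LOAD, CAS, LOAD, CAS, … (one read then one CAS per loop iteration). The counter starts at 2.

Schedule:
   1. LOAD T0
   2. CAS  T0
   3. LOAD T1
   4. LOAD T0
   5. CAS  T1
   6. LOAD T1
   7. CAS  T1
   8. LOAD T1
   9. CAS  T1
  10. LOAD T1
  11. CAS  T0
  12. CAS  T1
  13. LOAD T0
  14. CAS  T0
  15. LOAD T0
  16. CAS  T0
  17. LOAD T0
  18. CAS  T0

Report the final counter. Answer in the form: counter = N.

counter = 10

T0 LOAD — after: cnt=2, r=2 — load
T0 CAS — after: cnt=3, r=2 — ok
T1 LOAD — after: cnt=3, r=3 — load
T0 LOAD — after: cnt=3, r=3 — load
T1 CAS — after: cnt=4, r=3 — ok
T1 LOAD — after: cnt=4, r=4 — load
T1 CAS — after: cnt=5, r=4 — ok
T1 LOAD — after: cnt=5, r=5 — load
T1 CAS — after: cnt=6, r=5 — ok
T1 LOAD — after: cnt=6, r=6 — load
T0 CAS — after: cnt=6, r=3 — retry
T1 CAS — after: cnt=7, r=6 — ok
T0 LOAD — after: cnt=7, r=7 — load
T0 CAS — after: cnt=8, r=7 — ok
T0 LOAD — after: cnt=8, r=8 — load
T0 CAS — after: cnt=9, r=8 — ok
T0 LOAD — after: cnt=9, r=9 — load
T0 CAS — after: cnt=10, r=9 — ok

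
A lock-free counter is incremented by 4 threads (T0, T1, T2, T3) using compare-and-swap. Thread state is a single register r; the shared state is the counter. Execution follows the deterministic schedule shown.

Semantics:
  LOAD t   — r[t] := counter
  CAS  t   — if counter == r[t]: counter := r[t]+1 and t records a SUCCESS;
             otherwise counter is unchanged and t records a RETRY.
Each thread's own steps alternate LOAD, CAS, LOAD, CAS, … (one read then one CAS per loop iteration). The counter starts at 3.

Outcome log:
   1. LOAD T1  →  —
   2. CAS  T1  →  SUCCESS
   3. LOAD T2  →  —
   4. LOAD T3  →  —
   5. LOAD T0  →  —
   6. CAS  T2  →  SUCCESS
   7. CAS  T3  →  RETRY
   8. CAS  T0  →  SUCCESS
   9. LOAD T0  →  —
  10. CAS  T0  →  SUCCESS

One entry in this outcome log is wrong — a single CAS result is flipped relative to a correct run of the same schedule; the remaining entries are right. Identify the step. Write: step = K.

Correct run:
   1) LOAD T1:  M=3  r_T1=3
   2) CAS  T1:  M=4  r_T1=3 ✓
   3) LOAD T2:  M=4  r_T2=4
   4) LOAD T3:  M=4  r_T3=4
   5) LOAD T0:  M=4  r_T0=4
   6) CAS  T2:  M=5  r_T2=4 ✓
   7) CAS  T3:  M=5  r_T3=4 ✗
   8) CAS  T0:  M=5  r_T0=4 ✗
   9) LOAD T0:  M=5  r_T0=5
  10) CAS  T0:  M=6  r_T0=5 ✓
Log disagrees first at step 8.

step = 8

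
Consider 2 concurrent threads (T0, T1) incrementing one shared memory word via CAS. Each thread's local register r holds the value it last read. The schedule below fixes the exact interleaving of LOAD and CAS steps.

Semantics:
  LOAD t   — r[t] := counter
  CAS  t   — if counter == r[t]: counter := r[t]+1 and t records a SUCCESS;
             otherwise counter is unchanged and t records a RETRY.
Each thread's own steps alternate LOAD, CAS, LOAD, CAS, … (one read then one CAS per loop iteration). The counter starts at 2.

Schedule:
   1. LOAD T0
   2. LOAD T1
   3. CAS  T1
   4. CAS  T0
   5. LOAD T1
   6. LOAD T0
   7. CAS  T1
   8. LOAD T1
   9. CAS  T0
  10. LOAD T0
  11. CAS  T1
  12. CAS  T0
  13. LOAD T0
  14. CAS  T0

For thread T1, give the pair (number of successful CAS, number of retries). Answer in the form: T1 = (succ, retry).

#1 T0 reads 2
#2 T1 reads 2
#3 T1 CAS(2→3) writes; counter now 3
#4 T0 CAS(2→3) fails; counter now 3
#5 T1 reads 3
#6 T0 reads 3
#7 T1 CAS(3→4) writes; counter now 4
#8 T1 reads 4
#9 T0 CAS(3→4) fails; counter now 4
#10 T0 reads 4
#11 T1 CAS(4→5) writes; counter now 5
#12 T0 CAS(4→5) fails; counter now 5
#13 T0 reads 5
#14 T0 CAS(5→6) writes; counter now 6

T1 = (3, 0)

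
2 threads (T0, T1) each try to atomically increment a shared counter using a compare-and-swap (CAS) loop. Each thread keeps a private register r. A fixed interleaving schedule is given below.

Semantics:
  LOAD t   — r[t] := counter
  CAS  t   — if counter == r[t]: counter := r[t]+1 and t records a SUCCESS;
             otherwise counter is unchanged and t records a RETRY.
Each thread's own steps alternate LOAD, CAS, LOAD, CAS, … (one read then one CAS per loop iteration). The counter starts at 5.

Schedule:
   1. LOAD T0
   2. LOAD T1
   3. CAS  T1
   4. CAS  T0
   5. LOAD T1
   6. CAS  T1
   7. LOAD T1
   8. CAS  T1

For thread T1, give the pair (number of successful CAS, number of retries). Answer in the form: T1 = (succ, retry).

T1 = (3, 0)

1. LOAD T0 → mem=5 r[T0]=5 [LOAD]
2. LOAD T1 → mem=5 r[T1]=5 [LOAD]
3. CAS T1 → mem=6 r[T1]=5 [OK]
4. CAS T0 → mem=6 r[T0]=5 [RETRY]
5. LOAD T1 → mem=6 r[T1]=6 [LOAD]
6. CAS T1 → mem=7 r[T1]=6 [OK]
7. LOAD T1 → mem=7 r[T1]=7 [LOAD]
8. CAS T1 → mem=8 r[T1]=7 [OK]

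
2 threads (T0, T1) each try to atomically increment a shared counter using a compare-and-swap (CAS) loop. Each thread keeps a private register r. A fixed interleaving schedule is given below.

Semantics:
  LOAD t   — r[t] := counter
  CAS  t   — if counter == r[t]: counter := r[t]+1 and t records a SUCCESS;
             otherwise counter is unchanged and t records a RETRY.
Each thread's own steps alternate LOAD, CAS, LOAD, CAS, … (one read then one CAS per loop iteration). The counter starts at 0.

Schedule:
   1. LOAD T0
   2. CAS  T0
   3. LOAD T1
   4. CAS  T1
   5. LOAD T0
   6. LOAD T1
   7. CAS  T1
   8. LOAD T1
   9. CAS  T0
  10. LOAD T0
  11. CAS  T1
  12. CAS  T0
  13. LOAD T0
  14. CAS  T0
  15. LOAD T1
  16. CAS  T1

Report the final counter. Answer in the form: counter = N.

counter = 6

step 1: T0 LOAD ⇒ load; ctr=0 reg=0
step 2: T0 CAS ⇒ ok; ctr=1 reg=0
step 3: T1 LOAD ⇒ load; ctr=1 reg=1
step 4: T1 CAS ⇒ ok; ctr=2 reg=1
step 5: T0 LOAD ⇒ load; ctr=2 reg=2
step 6: T1 LOAD ⇒ load; ctr=2 reg=2
step 7: T1 CAS ⇒ ok; ctr=3 reg=2
step 8: T1 LOAD ⇒ load; ctr=3 reg=3
step 9: T0 CAS ⇒ retry; ctr=3 reg=2
step 10: T0 LOAD ⇒ load; ctr=3 reg=3
step 11: T1 CAS ⇒ ok; ctr=4 reg=3
step 12: T0 CAS ⇒ retry; ctr=4 reg=3
step 13: T0 LOAD ⇒ load; ctr=4 reg=4
step 14: T0 CAS ⇒ ok; ctr=5 reg=4
step 15: T1 LOAD ⇒ load; ctr=5 reg=5
step 16: T1 CAS ⇒ ok; ctr=6 reg=5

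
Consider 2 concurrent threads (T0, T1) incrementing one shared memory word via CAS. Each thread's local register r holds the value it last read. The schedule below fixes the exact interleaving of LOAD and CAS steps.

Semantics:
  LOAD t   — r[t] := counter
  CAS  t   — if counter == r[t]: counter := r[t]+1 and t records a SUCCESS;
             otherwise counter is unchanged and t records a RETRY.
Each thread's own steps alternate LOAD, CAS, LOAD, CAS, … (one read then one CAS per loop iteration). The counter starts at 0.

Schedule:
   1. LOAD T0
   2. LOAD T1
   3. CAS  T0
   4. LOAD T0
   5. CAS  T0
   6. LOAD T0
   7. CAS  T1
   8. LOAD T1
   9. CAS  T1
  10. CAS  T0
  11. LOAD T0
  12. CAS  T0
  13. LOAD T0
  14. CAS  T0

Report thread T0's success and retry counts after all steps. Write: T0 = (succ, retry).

T0 = (4, 1)

[1] T0.load  rd  (counter 0, T0.r 0)
[2] T1.load  rd  (counter 0, T1.r 0)
[3] T0.cas  hit  (counter 1, T0.r 0)
[4] T0.load  rd  (counter 1, T0.r 1)
[5] T0.cas  hit  (counter 2, T0.r 1)
[6] T0.load  rd  (counter 2, T0.r 2)
[7] T1.cas  miss  (counter 2, T1.r 0)
[8] T1.load  rd  (counter 2, T1.r 2)
[9] T1.cas  hit  (counter 3, T1.r 2)
[10] T0.cas  miss  (counter 3, T0.r 2)
[11] T0.load  rd  (counter 3, T0.r 3)
[12] T0.cas  hit  (counter 4, T0.r 3)
[13] T0.load  rd  (counter 4, T0.r 4)
[14] T0.cas  hit  (counter 5, T0.r 4)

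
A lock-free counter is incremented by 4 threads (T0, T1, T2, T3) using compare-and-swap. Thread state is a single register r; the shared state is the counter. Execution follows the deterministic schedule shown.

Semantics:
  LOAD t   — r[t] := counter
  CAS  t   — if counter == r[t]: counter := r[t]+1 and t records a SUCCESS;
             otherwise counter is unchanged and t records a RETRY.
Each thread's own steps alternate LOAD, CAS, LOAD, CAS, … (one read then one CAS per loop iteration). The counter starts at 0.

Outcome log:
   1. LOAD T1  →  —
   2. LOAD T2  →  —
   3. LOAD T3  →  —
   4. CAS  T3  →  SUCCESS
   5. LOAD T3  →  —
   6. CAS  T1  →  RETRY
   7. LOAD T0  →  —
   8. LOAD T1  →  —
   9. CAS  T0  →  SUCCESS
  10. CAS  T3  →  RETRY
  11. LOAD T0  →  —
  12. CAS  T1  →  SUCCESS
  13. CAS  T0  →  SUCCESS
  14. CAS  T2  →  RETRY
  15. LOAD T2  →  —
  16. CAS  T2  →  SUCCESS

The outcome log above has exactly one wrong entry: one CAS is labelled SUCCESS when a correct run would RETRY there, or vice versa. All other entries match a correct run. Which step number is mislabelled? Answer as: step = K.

step = 12

Re-executing:
#1 T1 reads 0
#2 T2 reads 0
#3 T3 reads 0
#4 T3 CAS(0→1) writes; counter now 1
#5 T3 reads 1
#6 T1 CAS(0→1) fails; counter now 1
#7 T0 reads 1
#8 T1 reads 1
#9 T0 CAS(1→2) writes; counter now 2
#10 T3 CAS(1→2) fails; counter now 2
#11 T0 reads 2
#12 T1 CAS(1→2) fails; counter now 2
#13 T0 CAS(2→3) writes; counter now 3
#14 T2 CAS(0→1) fails; counter now 3
#15 T2 reads 3
#16 T2 CAS(3→4) writes; counter now 4
Log disagrees first at step 12.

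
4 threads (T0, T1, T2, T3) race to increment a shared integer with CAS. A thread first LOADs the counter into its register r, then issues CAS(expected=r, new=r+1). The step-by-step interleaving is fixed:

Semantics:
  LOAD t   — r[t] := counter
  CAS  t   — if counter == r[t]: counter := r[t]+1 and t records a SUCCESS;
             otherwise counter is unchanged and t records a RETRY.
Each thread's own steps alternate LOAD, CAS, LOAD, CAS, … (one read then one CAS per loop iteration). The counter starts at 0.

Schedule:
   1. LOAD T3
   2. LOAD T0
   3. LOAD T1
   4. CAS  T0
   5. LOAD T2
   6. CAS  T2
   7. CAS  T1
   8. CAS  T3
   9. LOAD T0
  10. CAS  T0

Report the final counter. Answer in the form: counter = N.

   1) LOAD T3:  M=0  r_T3=0
   2) LOAD T0:  M=0  r_T0=0
   3) LOAD T1:  M=0  r_T1=0
   4) CAS  T0:  M=1  r_T0=0 ✓
   5) LOAD T2:  M=1  r_T2=1
   6) CAS  T2:  M=2  r_T2=1 ✓
   7) CAS  T1:  M=2  r_T1=0 ✗
   8) CAS  T3:  M=2  r_T3=0 ✗
   9) LOAD T0:  M=2  r_T0=2
  10) CAS  T0:  M=3  r_T0=2 ✓

counter = 3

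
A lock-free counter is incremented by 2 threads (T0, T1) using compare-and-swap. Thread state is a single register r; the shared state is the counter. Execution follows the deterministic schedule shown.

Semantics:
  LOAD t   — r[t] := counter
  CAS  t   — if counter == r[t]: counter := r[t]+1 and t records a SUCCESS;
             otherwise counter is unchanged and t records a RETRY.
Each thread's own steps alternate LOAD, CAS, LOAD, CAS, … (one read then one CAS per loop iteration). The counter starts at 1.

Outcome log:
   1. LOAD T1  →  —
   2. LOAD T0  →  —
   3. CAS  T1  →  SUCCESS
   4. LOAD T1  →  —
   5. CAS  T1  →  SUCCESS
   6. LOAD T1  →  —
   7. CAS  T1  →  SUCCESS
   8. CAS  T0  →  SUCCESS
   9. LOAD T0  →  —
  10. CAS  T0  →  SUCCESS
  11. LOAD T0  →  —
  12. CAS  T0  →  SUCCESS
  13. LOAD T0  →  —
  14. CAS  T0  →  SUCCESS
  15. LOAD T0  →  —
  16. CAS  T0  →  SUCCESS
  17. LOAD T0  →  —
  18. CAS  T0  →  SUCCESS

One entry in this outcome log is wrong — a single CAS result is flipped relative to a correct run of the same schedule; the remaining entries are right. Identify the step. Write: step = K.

Reference trace:
step 1: T1 LOAD ⇒ load; ctr=1 reg=1
step 2: T0 LOAD ⇒ load; ctr=1 reg=1
step 3: T1 CAS ⇒ ok; ctr=2 reg=1
step 4: T1 LOAD ⇒ load; ctr=2 reg=2
step 5: T1 CAS ⇒ ok; ctr=3 reg=2
step 6: T1 LOAD ⇒ load; ctr=3 reg=3
step 7: T1 CAS ⇒ ok; ctr=4 reg=3
step 8: T0 CAS ⇒ retry; ctr=4 reg=1
step 9: T0 LOAD ⇒ load; ctr=4 reg=4
step 10: T0 CAS ⇒ ok; ctr=5 reg=4
step 11: T0 LOAD ⇒ load; ctr=5 reg=5
step 12: T0 CAS ⇒ ok; ctr=6 reg=5
step 13: T0 LOAD ⇒ load; ctr=6 reg=6
step 14: T0 CAS ⇒ ok; ctr=7 reg=6
step 15: T0 LOAD ⇒ load; ctr=7 reg=7
step 16: T0 CAS ⇒ ok; ctr=8 reg=7
step 17: T0 LOAD ⇒ load; ctr=8 reg=8
step 18: T0 CAS ⇒ ok; ctr=9 reg=8
Log disagrees first at step 8.

step = 8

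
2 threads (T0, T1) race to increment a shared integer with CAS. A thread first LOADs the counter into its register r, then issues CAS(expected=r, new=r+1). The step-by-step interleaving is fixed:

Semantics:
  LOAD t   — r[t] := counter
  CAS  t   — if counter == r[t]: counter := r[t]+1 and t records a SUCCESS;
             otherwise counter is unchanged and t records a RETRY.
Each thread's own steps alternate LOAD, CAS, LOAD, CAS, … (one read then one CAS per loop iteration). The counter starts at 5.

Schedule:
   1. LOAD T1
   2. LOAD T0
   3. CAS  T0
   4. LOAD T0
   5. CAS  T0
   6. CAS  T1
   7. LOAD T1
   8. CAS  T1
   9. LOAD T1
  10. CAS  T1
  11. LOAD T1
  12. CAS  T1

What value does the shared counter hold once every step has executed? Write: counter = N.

counter = 10

T1 LOAD — after: cnt=5, r=5 — load
T0 LOAD — after: cnt=5, r=5 — load
T0 CAS — after: cnt=6, r=5 — ok
T0 LOAD — after: cnt=6, r=6 — load
T0 CAS — after: cnt=7, r=6 — ok
T1 CAS — after: cnt=7, r=5 — retry
T1 LOAD — after: cnt=7, r=7 — load
T1 CAS — after: cnt=8, r=7 — ok
T1 LOAD — after: cnt=8, r=8 — load
T1 CAS — after: cnt=9, r=8 — ok
T1 LOAD — after: cnt=9, r=9 — load
T1 CAS — after: cnt=10, r=9 — ok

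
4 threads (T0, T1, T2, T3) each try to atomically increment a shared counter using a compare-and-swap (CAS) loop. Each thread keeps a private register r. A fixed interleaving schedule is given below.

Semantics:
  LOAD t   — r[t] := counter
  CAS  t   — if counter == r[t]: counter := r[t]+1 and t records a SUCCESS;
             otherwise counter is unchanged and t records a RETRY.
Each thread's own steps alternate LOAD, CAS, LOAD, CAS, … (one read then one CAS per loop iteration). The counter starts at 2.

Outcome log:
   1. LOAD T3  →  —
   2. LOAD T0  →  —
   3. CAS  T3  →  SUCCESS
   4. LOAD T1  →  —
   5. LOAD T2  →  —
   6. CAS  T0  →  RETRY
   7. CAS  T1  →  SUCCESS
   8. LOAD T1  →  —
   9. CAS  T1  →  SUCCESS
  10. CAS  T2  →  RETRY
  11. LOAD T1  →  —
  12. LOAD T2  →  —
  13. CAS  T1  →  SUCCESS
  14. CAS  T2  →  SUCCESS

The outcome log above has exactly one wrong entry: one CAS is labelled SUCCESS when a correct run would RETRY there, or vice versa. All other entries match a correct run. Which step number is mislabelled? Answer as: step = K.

Re-executing:
[1] T3.load  rd  (counter 2, T3.r 2)
[2] T0.load  rd  (counter 2, T0.r 2)
[3] T3.cas  hit  (counter 3, T3.r 2)
[4] T1.load  rd  (counter 3, T1.r 3)
[5] T2.load  rd  (counter 3, T2.r 3)
[6] T0.cas  miss  (counter 3, T0.r 2)
[7] T1.cas  hit  (counter 4, T1.r 3)
[8] T1.load  rd  (counter 4, T1.r 4)
[9] T1.cas  hit  (counter 5, T1.r 4)
[10] T2.cas  miss  (counter 5, T2.r 3)
[11] T1.load  rd  (counter 5, T1.r 5)
[12] T2.load  rd  (counter 5, T2.r 5)
[13] T1.cas  hit  (counter 6, T1.r 5)
[14] T2.cas  miss  (counter 6, T2.r 5)
Log disagrees first at step 14.

step = 14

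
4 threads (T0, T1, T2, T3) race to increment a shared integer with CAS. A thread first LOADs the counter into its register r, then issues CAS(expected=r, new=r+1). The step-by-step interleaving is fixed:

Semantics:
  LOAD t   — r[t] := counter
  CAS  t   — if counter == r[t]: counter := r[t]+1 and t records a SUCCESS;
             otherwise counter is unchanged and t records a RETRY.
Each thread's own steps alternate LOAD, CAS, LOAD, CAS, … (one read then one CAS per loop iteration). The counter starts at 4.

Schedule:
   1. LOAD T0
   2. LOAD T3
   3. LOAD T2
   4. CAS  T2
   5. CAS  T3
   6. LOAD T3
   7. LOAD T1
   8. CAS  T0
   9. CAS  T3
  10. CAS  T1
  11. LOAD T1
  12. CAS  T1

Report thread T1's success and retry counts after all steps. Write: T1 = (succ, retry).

T1 = (1, 1)

#1 T0 reads 4
#2 T3 reads 4
#3 T2 reads 4
#4 T2 CAS(4→5) writes; counter now 5
#5 T3 CAS(4→5) fails; counter now 5
#6 T3 reads 5
#7 T1 reads 5
#8 T0 CAS(4→5) fails; counter now 5
#9 T3 CAS(5→6) writes; counter now 6
#10 T1 CAS(5→6) fails; counter now 6
#11 T1 reads 6
#12 T1 CAS(6→7) writes; counter now 7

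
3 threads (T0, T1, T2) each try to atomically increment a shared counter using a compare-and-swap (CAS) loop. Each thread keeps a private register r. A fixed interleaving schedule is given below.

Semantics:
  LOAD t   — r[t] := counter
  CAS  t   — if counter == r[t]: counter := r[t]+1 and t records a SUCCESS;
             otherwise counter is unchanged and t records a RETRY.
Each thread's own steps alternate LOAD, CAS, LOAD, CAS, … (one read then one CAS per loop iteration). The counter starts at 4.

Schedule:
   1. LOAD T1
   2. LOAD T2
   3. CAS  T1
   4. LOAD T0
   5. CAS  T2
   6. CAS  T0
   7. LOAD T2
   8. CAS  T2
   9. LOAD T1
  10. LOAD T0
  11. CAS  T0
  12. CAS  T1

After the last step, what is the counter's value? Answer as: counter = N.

counter = 8

T1 LOAD — after: cnt=4, r=4 — load
T2 LOAD — after: cnt=4, r=4 — load
T1 CAS — after: cnt=5, r=4 — ok
T0 LOAD — after: cnt=5, r=5 — load
T2 CAS — after: cnt=5, r=4 — retry
T0 CAS — after: cnt=6, r=5 — ok
T2 LOAD — after: cnt=6, r=6 — load
T2 CAS — after: cnt=7, r=6 — ok
T1 LOAD — after: cnt=7, r=7 — load
T0 LOAD — after: cnt=7, r=7 — load
T0 CAS — after: cnt=8, r=7 — ok
T1 CAS — after: cnt=8, r=7 — retry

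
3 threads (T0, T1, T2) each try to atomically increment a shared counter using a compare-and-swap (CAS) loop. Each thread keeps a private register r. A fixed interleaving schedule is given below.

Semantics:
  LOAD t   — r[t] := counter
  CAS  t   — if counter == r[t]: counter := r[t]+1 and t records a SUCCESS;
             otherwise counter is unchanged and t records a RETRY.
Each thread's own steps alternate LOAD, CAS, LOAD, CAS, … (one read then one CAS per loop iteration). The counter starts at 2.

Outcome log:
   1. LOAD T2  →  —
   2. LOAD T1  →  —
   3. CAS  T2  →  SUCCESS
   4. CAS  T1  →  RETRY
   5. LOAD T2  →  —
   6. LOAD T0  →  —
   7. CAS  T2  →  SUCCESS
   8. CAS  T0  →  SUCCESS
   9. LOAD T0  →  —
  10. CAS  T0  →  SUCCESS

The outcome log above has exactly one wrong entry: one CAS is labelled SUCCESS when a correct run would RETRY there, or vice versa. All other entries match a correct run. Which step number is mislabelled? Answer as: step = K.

step = 8

Correct run:
   1) LOAD T2:  M=2  r_T2=2
   2) LOAD T1:  M=2  r_T1=2
   3) CAS  T2:  M=3  r_T2=2 ✓
   4) CAS  T1:  M=3  r_T1=2 ✗
   5) LOAD T2:  M=3  r_T2=3
   6) LOAD T0:  M=3  r_T0=3
   7) CAS  T2:  M=4  r_T2=3 ✓
   8) CAS  T0:  M=4  r_T0=3 ✗
   9) LOAD T0:  M=4  r_T0=4
  10) CAS  T0:  M=5  r_T0=4 ✓
Mismatch at 8.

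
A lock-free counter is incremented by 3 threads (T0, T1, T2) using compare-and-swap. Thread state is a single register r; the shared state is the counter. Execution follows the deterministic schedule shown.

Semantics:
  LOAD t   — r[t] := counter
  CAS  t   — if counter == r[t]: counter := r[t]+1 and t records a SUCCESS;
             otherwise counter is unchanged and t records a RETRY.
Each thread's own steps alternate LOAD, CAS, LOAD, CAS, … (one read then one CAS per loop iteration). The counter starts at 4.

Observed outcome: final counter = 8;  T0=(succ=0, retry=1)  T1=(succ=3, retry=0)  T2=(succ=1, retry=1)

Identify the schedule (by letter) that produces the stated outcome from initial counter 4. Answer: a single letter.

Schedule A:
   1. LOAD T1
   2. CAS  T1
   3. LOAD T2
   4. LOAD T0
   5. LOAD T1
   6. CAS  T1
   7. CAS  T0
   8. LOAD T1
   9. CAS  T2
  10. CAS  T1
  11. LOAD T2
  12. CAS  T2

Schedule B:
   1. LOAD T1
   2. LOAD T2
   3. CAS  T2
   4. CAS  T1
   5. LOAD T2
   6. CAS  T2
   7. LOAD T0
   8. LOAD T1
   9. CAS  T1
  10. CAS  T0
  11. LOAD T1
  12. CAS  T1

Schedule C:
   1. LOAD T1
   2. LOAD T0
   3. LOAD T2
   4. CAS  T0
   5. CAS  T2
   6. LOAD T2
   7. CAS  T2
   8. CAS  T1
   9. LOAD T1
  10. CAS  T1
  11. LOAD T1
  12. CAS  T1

A

Run A:
   1) LOAD T1:  M=4  r_T1=4
   2) CAS  T1:  M=5  r_T1=4 ✓
   3) LOAD T2:  M=5  r_T2=5
   4) LOAD T0:  M=5  r_T0=5
   5) LOAD T1:  M=5  r_T1=5
   6) CAS  T1:  M=6  r_T1=5 ✓
   7) CAS  T0:  M=6  r_T0=5 ✗
   8) LOAD T1:  M=6  r_T1=6
   9) CAS  T2:  M=6  r_T2=5 ✗
  10) CAS  T1:  M=7  r_T1=6 ✓
  11) LOAD T2:  M=7  r_T2=7
  12) CAS  T2:  M=8  r_T2=7 ✓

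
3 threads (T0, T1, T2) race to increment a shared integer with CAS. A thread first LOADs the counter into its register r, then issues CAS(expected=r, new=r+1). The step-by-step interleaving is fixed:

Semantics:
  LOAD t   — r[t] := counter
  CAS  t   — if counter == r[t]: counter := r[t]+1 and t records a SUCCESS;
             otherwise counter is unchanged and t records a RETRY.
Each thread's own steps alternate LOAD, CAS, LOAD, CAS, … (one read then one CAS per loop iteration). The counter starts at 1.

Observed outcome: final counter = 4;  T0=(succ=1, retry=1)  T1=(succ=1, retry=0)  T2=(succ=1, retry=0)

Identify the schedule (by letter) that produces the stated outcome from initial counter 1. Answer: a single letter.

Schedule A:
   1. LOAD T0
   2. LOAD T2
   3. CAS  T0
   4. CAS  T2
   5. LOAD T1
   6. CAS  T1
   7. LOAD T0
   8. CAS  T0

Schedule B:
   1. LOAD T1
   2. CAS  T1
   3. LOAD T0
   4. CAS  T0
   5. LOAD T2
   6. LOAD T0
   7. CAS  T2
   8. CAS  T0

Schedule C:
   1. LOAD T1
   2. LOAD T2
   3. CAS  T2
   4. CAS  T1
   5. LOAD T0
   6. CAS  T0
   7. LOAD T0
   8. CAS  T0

B

Simulating candidate B:
#1 T1 reads 1
#2 T1 CAS(1→2) writes; counter now 2
#3 T0 reads 2
#4 T0 CAS(2→3) writes; counter now 3
#5 T2 reads 3
#6 T0 reads 3
#7 T2 CAS(3→4) writes; counter now 4
#8 T0 CAS(3→4) fails; counter now 4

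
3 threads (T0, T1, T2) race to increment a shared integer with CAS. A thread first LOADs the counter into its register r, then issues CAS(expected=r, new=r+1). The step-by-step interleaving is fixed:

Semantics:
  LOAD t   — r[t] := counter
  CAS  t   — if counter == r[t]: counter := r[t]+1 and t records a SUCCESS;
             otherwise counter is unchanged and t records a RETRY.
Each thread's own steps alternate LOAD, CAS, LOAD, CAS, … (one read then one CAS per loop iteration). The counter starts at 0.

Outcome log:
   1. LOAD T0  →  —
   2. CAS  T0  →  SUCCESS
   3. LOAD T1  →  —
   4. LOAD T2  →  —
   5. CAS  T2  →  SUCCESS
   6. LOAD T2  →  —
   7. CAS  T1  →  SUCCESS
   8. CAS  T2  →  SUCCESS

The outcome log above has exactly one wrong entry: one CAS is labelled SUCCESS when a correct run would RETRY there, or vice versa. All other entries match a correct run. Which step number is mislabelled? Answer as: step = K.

Correct run:
   1) LOAD T0:  M=0  r_T0=0
   2) CAS  T0:  M=1  r_T0=0 ✓
   3) LOAD T1:  M=1  r_T1=1
   4) LOAD T2:  M=1  r_T2=1
   5) CAS  T2:  M=2  r_T2=1 ✓
   6) LOAD T2:  M=2  r_T2=2
   7) CAS  T1:  M=2  r_T1=1 ✗
   8) CAS  T2:  M=3  r_T2=2 ✓
Flip is step 7.

step = 7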